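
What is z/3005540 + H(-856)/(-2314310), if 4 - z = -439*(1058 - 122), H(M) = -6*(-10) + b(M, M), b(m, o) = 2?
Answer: 4753910750/34778756387 ≈ 0.13669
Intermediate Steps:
H(M) = 62 (H(M) = -6*(-10) + 2 = 60 + 2 = 62)
z = 410908 (z = 4 - (-439)*(1058 - 122) = 4 - (-439)*936 = 4 - 1*(-410904) = 4 + 410904 = 410908)
z/3005540 + H(-856)/(-2314310) = 410908/3005540 + 62/(-2314310) = 410908*(1/3005540) + 62*(-1/2314310) = 102727/751385 - 31/1157155 = 4753910750/34778756387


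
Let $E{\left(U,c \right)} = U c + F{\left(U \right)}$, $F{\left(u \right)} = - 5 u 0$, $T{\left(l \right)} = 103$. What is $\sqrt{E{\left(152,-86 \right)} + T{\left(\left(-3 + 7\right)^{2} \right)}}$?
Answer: $3 i \sqrt{1441} \approx 113.88 i$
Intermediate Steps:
$F{\left(u \right)} = 0$
$E{\left(U,c \right)} = U c$ ($E{\left(U,c \right)} = U c + 0 = U c$)
$\sqrt{E{\left(152,-86 \right)} + T{\left(\left(-3 + 7\right)^{2} \right)}} = \sqrt{152 \left(-86\right) + 103} = \sqrt{-13072 + 103} = \sqrt{-12969} = 3 i \sqrt{1441}$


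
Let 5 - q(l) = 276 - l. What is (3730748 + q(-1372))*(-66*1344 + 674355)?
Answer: 2183954072355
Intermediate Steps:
q(l) = -271 + l (q(l) = 5 - (276 - l) = 5 + (-276 + l) = -271 + l)
(3730748 + q(-1372))*(-66*1344 + 674355) = (3730748 + (-271 - 1372))*(-66*1344 + 674355) = (3730748 - 1643)*(-88704 + 674355) = 3729105*585651 = 2183954072355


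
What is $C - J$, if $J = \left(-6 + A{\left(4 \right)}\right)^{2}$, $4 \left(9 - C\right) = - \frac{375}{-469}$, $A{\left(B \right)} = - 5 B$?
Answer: $- \frac{1251667}{1876} \approx -667.2$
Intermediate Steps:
$C = \frac{16509}{1876}$ ($C = 9 - \frac{\left(-375\right) \frac{1}{-469}}{4} = 9 - \frac{\left(-375\right) \left(- \frac{1}{469}\right)}{4} = 9 - \frac{375}{1876} = \frac{16509}{1876} \approx 8.8001$)
$J = 676$ ($J = \left(-6 - 20\right)^{2} = \left(-26\right)^{2} = 676$)
$C - J = \frac{16509}{1876} - 676 = - \frac{1251667}{1876}$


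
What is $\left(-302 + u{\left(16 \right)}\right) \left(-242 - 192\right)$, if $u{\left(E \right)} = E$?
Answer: $124124$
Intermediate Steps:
$\left(-302 + u{\left(16 \right)}\right) \left(-242 - 192\right) = \left(-302 + 16\right) \left(-242 - 192\right) = - 286 \left(-242 - 192\right) = \left(-286\right) \left(-434\right) = 124124$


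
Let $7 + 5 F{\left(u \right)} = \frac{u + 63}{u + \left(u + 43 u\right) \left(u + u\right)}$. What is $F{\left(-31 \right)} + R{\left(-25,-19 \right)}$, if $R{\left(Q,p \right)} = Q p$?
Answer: $\frac{200183648}{422685} \approx 473.6$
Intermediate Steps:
$F{\left(u \right)} = - \frac{7}{5} + \frac{63 + u}{5 \left(u + 88 u^{2}\right)}$ ($F{\left(u \right)} = - \frac{7}{5} + \frac{\left(u + 63\right) \frac{1}{u + \left(u + 43 u\right) \left(u + u\right)}}{5} = - \frac{7}{5} + \frac{\left(63 + u\right) \frac{1}{u + 44 u 2 u}}{5} = - \frac{7}{5} + \frac{\left(63 + u\right) \frac{1}{u + 88 u^{2}}}{5} = - \frac{7}{5} + \frac{\frac{1}{u + 88 u^{2}} \left(63 + u\right)}{5} = - \frac{7}{5} + \frac{63 + u}{5 \left(u + 88 u^{2}\right)}$)
$F{\left(-31 \right)} + R{\left(-25,-19 \right)} = \frac{63 - 616 \left(-31\right)^{2} - -186}{5 \left(-31\right) \left(1 + 88 \left(-31\right)\right)} - -475 = \frac{1}{5} \left(- \frac{1}{31}\right) \frac{1}{1 - 2728} \left(63 - 591976 + 186\right) + 475 = \frac{1}{5} \left(- \frac{1}{31}\right) \frac{1}{-2727} \left(63 - 591976 + 186\right) + 475 = \frac{1}{5} \left(- \frac{1}{31}\right) \left(- \frac{1}{2727}\right) \left(-591727\right) + 475 = - \frac{591727}{422685} + 475 = \frac{200183648}{422685}$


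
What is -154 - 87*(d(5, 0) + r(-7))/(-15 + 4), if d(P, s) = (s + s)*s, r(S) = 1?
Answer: -1607/11 ≈ -146.09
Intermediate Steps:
d(P, s) = 2*s² (d(P, s) = (2*s)*s = 2*s²)
-154 - 87*(d(5, 0) + r(-7))/(-15 + 4) = -154 - 87*(2*0² + 1)/(-15 + 4) = -154 - 87*(2*0 + 1)/(-11) = -154 - 87*(0 + 1)*(-1)/11 = -154 - 87*(-1)/11 = -154 - 87*(-1/11) = -154 + 87/11 = -1607/11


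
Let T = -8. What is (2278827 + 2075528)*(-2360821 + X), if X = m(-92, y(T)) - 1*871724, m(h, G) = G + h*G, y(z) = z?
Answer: -14072478513035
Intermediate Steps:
m(h, G) = G + G*h
X = -870996 (X = -8*(1 - 92) - 1*871724 = -8*(-91) - 871724 = 728 - 871724 = -870996)
(2278827 + 2075528)*(-2360821 + X) = (2278827 + 2075528)*(-2360821 - 870996) = 4354355*(-3231817) = -14072478513035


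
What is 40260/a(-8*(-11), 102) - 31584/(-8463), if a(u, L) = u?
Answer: 371753/806 ≈ 461.23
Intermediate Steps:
40260/a(-8*(-11), 102) - 31584/(-8463) = 40260/((-8*(-11))) - 31584/(-8463) = 40260/88 - 31584*(-1/8463) = 40260*(1/88) + 1504/403 = 915/2 + 1504/403 = 371753/806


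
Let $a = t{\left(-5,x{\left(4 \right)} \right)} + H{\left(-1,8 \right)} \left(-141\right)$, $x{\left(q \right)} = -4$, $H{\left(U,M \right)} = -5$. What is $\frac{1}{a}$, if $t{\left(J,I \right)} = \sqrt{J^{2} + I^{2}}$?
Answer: $\frac{705}{496984} - \frac{\sqrt{41}}{496984} \approx 0.0014057$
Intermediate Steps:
$t{\left(J,I \right)} = \sqrt{I^{2} + J^{2}}$
$a = 705 + \sqrt{41}$ ($a = \sqrt{\left(-4\right)^{2} + \left(-5\right)^{2}} - -705 = \sqrt{16 + 25} + 705 = \sqrt{41} + 705 = 705 + \sqrt{41} \approx 711.4$)
$\frac{1}{a} = \frac{1}{705 + \sqrt{41}}$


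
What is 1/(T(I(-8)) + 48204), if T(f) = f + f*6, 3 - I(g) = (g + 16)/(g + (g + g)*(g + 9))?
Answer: 3/144682 ≈ 2.0735e-5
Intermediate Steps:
I(g) = 3 - (16 + g)/(g + 2*g*(9 + g)) (I(g) = 3 - (g + 16)/(g + (g + g)*(g + 9)) = 3 - (16 + g)/(g + (2*g)*(9 + g)) = 3 - (16 + g)/(g + 2*g*(9 + g)))
T(f) = 7*f (T(f) = f + 6*f = 7*f)
1/(T(I(-8)) + 48204) = 1/(7*(2*(-8 + 3*(-8)**2 + 28*(-8))/(-8*(19 + 2*(-8)))) + 48204) = 1/(7*(2*(-1/8)*(-8 + 3*64 - 224)/(19 - 16)) + 48204) = 1/(7*(2*(-1/8)*(-8 + 192 - 224)/3) + 48204) = 1/(7*(2*(-1/8)*(1/3)*(-40)) + 48204) = 1/(7*(10/3) + 48204) = 1/(70/3 + 48204) = 1/(144682/3) = 3/144682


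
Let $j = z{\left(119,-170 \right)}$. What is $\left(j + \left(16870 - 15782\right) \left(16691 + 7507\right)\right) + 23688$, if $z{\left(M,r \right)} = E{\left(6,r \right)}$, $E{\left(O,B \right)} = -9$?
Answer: $26351103$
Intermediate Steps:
$z{\left(M,r \right)} = -9$
$j = -9$
$\left(j + \left(16870 - 15782\right) \left(16691 + 7507\right)\right) + 23688 = \left(-9 + \left(16870 - 15782\right) \left(16691 + 7507\right)\right) + 23688 = \left(-9 + 1088 \cdot 24198\right) + 23688 = \left(-9 + 26327424\right) + 23688 = 26327415 + 23688 = 26351103$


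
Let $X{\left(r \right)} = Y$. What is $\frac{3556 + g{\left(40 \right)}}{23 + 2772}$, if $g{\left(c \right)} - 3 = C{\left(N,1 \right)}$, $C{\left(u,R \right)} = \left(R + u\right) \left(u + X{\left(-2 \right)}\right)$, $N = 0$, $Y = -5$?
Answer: $\frac{3554}{2795} \approx 1.2716$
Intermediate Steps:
$X{\left(r \right)} = -5$
$C{\left(u,R \right)} = \left(-5 + u\right) \left(R + u\right)$ ($C{\left(u,R \right)} = \left(R + u\right) \left(u - 5\right) = \left(R + u\right) \left(-5 + u\right) = \left(-5 + u\right) \left(R + u\right)$)
$g{\left(c \right)} = -2$ ($g{\left(c \right)} = 3 + \left(0^{2} - 5 - 0 + 1 \cdot 0\right) = 3 + \left(0 - 5 + 0 + 0\right) = 3 - 5 = -2$)
$\frac{3556 + g{\left(40 \right)}}{23 + 2772} = \frac{3556 - 2}{23 + 2772} = \frac{3554}{2795}$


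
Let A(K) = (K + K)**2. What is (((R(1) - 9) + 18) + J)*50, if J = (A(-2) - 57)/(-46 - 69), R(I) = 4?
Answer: 15360/23 ≈ 667.83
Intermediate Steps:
A(K) = 4*K**2 (A(K) = (2*K)**2 = 4*K**2)
J = 41/115 (J = (4*(-2)**2 - 57)/(-46 - 69) = (4*4 - 57)/(-115) = (16 - 57)*(-1/115) = -41*(-1/115) = 41/115 ≈ 0.35652)
(((R(1) - 9) + 18) + J)*50 = (((4 - 9) + 18) + 41/115)*50 = ((-5 + 18) + 41/115)*50 = (13 + 41/115)*50 = (1536/115)*50 = 15360/23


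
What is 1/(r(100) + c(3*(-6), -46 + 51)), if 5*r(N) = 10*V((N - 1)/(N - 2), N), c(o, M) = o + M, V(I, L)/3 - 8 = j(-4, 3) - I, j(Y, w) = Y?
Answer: 49/242 ≈ 0.20248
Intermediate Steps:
V(I, L) = 12 - 3*I (V(I, L) = 24 + 3*(-4 - I) = 24 + (-12 - 3*I) = 12 - 3*I)
c(o, M) = M + o
r(N) = 24 - 6*(-1 + N)/(-2 + N) (r(N) = (10*(12 - 3*(N - 1)/(N - 2)))/5 = (10*(12 - 3*(-1 + N)/(-2 + N)))/5 = (120 - 30*(-1 + N)/(-2 + N))/5 = 24 - 6*(-1 + N)/(-2 + N))
1/(r(100) + c(3*(-6), -46 + 51)) = 1/(6*(-7 + 3*100)/(-2 + 100) + ((-46 + 51) + 3*(-6))) = 1/(6*(-7 + 300)/98 + (5 - 18)) = 1/(6*(1/98)*293 - 13) = 1/(879/49 - 13) = 1/(242/49) = 49/242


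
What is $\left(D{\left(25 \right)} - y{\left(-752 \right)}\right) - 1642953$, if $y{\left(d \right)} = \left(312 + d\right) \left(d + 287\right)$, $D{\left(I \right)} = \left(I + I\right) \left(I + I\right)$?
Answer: $-1845053$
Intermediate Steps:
$D{\left(I \right)} = 4 I^{2}$ ($D{\left(I \right)} = 2 I 2 I = 4 I^{2}$)
$y{\left(d \right)} = \left(287 + d\right) \left(312 + d\right)$ ($y{\left(d \right)} = \left(312 + d\right) \left(287 + d\right) = \left(287 + d\right) \left(312 + d\right)$)
$\left(D{\left(25 \right)} - y{\left(-752 \right)}\right) - 1642953 = \left(4 \cdot 25^{2} - \left(89544 + \left(-752\right)^{2} + 599 \left(-752\right)\right)\right) - 1642953 = \left(4 \cdot 625 - \left(89544 + 565504 - 450448\right)\right) - 1642953 = \left(2500 - 204600\right) - 1642953 = -202100 - 1642953 = -1845053$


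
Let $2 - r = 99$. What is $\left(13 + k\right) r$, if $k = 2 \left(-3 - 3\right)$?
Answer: $-97$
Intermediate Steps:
$r = -97$ ($r = 2 - 99 = -97$)
$k = -12$ ($k = 2 \left(-6\right) = -12$)
$\left(13 + k\right) r = \left(13 - 12\right) \left(-97\right) = 1 \left(-97\right) = -97$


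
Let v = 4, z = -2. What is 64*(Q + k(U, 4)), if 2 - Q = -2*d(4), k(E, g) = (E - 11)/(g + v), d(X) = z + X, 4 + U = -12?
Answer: 168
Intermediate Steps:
U = -16 (U = -4 - 12 = -16)
d(X) = -2 + X
k(E, g) = (-11 + E)/(4 + g) (k(E, g) = (E - 11)/(g + 4) = (-11 + E)/(4 + g))
Q = 6 (Q = 2 - (-2)*(-2 + 4) = 2 - (-2)*2 = 2 - 1*(-4) = 2 + 4 = 6)
64*(Q + k(U, 4)) = 64*(6 + (-11 - 16)/(4 + 4)) = 64*(6 - 27/8) = 64*(21/8) = 168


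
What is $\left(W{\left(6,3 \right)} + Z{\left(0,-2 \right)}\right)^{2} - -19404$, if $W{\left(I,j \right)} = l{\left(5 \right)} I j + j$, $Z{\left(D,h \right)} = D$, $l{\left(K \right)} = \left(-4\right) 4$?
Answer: $100629$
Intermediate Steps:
$l{\left(K \right)} = -16$
$W{\left(I,j \right)} = j - 16 I j$ ($W{\left(I,j \right)} = - 16 I j + j = j - 16 I j$)
$\left(W{\left(6,3 \right)} + Z{\left(0,-2 \right)}\right)^{2} - -19404 = \left(3 \left(1 - 96\right) + 0\right)^{2} - -19404 = \left(3 \left(1 - 96\right) + 0\right)^{2} + 19404 = \left(3 \left(-95\right) + 0\right)^{2} + 19404 = \left(-285 + 0\right)^{2} + 19404 = \left(-285\right)^{2} + 19404 = 81225 + 19404 = 100629$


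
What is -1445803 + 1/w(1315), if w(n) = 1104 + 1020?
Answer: -3070885571/2124 ≈ -1.4458e+6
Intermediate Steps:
w(n) = 2124
-1445803 + 1/w(1315) = -1445803 + 1/2124 = -3070885571/2124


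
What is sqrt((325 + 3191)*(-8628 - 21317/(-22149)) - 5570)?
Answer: I*sqrt(1653697365961110)/7383 ≈ 5508.0*I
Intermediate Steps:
sqrt((325 + 3191)*(-8628 - 21317/(-22149)) - 5570) = sqrt(3516*(-8628 - 21317*(-1/22149)) - 5570) = sqrt(3516*(-8628 + 21317/22149) - 5570) = sqrt(3516*(-191080255/22149) - 5570) = sqrt(-223946058860/7383 - 5570) = sqrt(-223987182170/7383) = I*sqrt(1653697365961110)/7383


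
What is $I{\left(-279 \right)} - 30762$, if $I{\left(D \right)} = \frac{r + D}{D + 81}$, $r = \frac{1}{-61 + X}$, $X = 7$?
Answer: $- \frac{328892237}{10692} \approx -30761.0$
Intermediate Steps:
$r = - \frac{1}{54}$ ($r = \frac{1}{-61 + 7} = \frac{1}{-54} = - \frac{1}{54} \approx -0.018519$)
$I{\left(D \right)} = \frac{- \frac{1}{54} + D}{81 + D}$ ($I{\left(D \right)} = \frac{- \frac{1}{54} + D}{D + 81} = \frac{- \frac{1}{54} + D}{81 + D}$)
$I{\left(-279 \right)} - 30762 = \frac{- \frac{1}{54} - 279}{81 - 279} - 30762 = \frac{1}{-198} \left(- \frac{15067}{54}\right) - 30762 = \left(- \frac{1}{198}\right) \left(- \frac{15067}{54}\right) - 30762 = \frac{15067}{10692} - 30762 = - \frac{328892237}{10692}$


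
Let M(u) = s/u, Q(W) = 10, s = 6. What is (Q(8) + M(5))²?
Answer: 3136/25 ≈ 125.44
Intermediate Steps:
M(u) = 6/u
(Q(8) + M(5))² = (10 + 6/5)² = (56/5)² = 3136/25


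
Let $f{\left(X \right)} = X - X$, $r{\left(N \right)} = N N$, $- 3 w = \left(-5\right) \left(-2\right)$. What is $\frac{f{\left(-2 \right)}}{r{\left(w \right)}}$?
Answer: $0$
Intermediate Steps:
$w = - \frac{10}{3}$ ($w = - \frac{\left(-5\right) \left(-2\right)}{3} = \left(- \frac{1}{3}\right) 10 = - \frac{10}{3} \approx -3.3333$)
$r{\left(N \right)} = N^{2}$
$f{\left(X \right)} = 0$
$\frac{f{\left(-2 \right)}}{r{\left(w \right)}} = \frac{1}{\left(- \frac{10}{3}\right)^{2}} \cdot 0 = \frac{1}{\frac{100}{9}} \cdot 0 = \frac{9}{100} \cdot 0 = 0$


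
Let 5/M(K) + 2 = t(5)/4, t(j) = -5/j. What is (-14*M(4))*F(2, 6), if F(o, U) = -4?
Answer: -1120/9 ≈ -124.44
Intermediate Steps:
M(K) = -20/9 (M(K) = 5/(-2 - 5/5/4) = 5/(-2 - 5*⅕*(¼)) = 5/(-2 - 1*¼) = 5/(-2 - ¼) = 5/(-9/4) = 5*(-4/9) = -20/9)
(-14*M(4))*F(2, 6) = -14*(-20/9)*(-4) = (280/9)*(-4) = -1120/9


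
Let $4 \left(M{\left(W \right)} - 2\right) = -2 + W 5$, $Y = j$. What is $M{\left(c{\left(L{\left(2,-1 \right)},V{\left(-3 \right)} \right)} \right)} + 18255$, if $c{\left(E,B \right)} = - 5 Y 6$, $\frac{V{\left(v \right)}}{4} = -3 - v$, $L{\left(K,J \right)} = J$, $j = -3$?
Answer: $18369$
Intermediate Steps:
$Y = -3$
$V{\left(v \right)} = -12 - 4 v$ ($V{\left(v \right)} = 4 \left(-3 - v\right) = -12 - 4 v$)
$c{\left(E,B \right)} = 90$ ($c{\left(E,B \right)} = \left(-5\right) \left(-3\right) 6 = 15 \cdot 6 = 90$)
$M{\left(W \right)} = \frac{3}{2} + \frac{5 W}{4}$ ($M{\left(W \right)} = 2 + \frac{-2 + W 5}{4} = 2 + \frac{-2 + 5 W}{4} = 2 + \left(- \frac{1}{2} + \frac{5 W}{4}\right) = \frac{3}{2} + \frac{5 W}{4}$)
$M{\left(c{\left(L{\left(2,-1 \right)},V{\left(-3 \right)} \right)} \right)} + 18255 = \left(\frac{3}{2} + \frac{5}{4} \cdot 90\right) + 18255 = \left(\frac{3}{2} + \frac{225}{2}\right) + 18255 = 114 + 18255 = 18369$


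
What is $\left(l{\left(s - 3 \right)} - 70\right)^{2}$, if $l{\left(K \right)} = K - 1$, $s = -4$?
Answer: $6084$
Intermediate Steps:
$l{\left(K \right)} = -1 + K$
$\left(l{\left(s - 3 \right)} - 70\right)^{2} = \left(\left(-1 - 7\right) - 70\right)^{2} = \left(-8 - 70\right)^{2} = \left(-78\right)^{2} = 6084$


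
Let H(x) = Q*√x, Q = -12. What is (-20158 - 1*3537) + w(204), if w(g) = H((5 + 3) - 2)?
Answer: -23695 - 12*√6 ≈ -23724.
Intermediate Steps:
H(x) = -12*√x
w(g) = -12*√6 (w(g) = -12*√((5 + 3) - 2) = -12*√(8 - 2) = -12*√6)
(-20158 - 1*3537) + w(204) = (-20158 - 1*3537) - 12*√6 = (-20158 - 3537) - 12*√6 = -23695 - 12*√6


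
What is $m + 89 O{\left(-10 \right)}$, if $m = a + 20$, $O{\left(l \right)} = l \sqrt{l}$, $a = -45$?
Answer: $-25 - 890 i \sqrt{10} \approx -25.0 - 2814.4 i$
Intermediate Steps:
$O{\left(l \right)} = l^{\frac{3}{2}}$
$m = -25$ ($m = -45 + 20 = -25$)
$m + 89 O{\left(-10 \right)} = -25 + 89 \left(-10\right)^{\frac{3}{2}} = -25 + 89 \left(- 10 i \sqrt{10}\right) = -25 - 890 i \sqrt{10}$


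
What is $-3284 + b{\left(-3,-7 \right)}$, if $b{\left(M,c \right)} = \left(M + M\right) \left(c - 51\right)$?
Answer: $-2936$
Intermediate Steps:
$b{\left(M,c \right)} = 2 M \left(-51 + c\right)$
$-3284 + b{\left(-3,-7 \right)} = -3284 + 2 \left(-3\right) \left(-51 - 7\right) = -3284 + 2 \left(-3\right) \left(-58\right) = -3284 + 348 = -2936$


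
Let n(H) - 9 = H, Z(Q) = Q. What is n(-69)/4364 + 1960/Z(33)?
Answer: 2137865/36003 ≈ 59.380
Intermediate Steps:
n(H) = 9 + H
n(-69)/4364 + 1960/Z(33) = (9 - 69)/4364 + 1960/33 = -60*1/4364 + 1960*(1/33) = -15/1091 + 1960/33 = 2137865/36003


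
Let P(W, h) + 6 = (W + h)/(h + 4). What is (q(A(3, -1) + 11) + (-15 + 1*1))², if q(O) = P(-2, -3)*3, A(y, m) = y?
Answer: 2209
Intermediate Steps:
P(W, h) = -6 + (W + h)/(4 + h) (P(W, h) = -6 + (W + h)/(h + 4) = -6 + (W + h)/(4 + h))
q(O) = -33 (q(O) = ((-24 - 2 - 5*(-3))/(4 - 3))*3 = ((-24 - 2 + 15)/1)*3 = (1*(-11))*3 = -11*3 = -33)
(q(A(3, -1) + 11) + (-15 + 1*1))² = (-33 + (-15 + 1*1))² = (-33 + (-15 + 1))² = (-33 - 14)² = (-47)² = 2209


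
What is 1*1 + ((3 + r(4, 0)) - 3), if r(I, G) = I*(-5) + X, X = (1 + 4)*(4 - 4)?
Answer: -19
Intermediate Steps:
X = 0 (X = 5*0 = 0)
r(I, G) = -5*I (r(I, G) = I*(-5) + 0 = -5*I + 0 = -5*I)
1*1 + ((3 + r(4, 0)) - 3) = 1*1 + ((3 - 5*4) - 3) = 1 + ((3 - 20) - 3) = 1 + (-17 - 3) = 1 - 20 = -19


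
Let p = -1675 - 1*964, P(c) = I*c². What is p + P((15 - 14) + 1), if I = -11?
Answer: -2683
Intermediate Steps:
P(c) = -11*c²
p = -2639 (p = -1675 - 964 = -2639)
p + P((15 - 14) + 1) = -2639 - 11*((15 - 14) + 1)² = -2639 - 11*(1 + 1)² = -2639 - 11*2² = -2639 - 11*4 = -2639 - 44 = -2683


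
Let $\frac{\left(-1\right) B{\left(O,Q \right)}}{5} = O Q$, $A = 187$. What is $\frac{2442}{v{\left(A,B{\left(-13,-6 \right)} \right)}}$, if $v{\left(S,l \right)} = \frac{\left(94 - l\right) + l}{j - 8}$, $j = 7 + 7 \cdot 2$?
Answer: $\frac{15873}{47} \approx 337.72$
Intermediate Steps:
$B{\left(O,Q \right)} = - 5 O Q$
$j = 21$ ($j = 7 + 14 = 21$)
$v{\left(S,l \right)} = \frac{94}{13}$ ($v{\left(S,l \right)} = \frac{\left(94 - l\right) + l}{21 - 8} = \frac{94}{13}$)
$\frac{2442}{v{\left(A,B{\left(-13,-6 \right)} \right)}} = \frac{2442}{\frac{94}{13}} = 2442 \cdot \frac{13}{94} = \frac{15873}{47}$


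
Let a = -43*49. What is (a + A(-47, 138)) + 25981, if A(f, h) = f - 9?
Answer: 23818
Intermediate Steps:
A(f, h) = -9 + f
a = -2107
(a + A(-47, 138)) + 25981 = (-2107 + (-9 - 47)) + 25981 = (-2107 - 56) + 25981 = -2163 + 25981 = 23818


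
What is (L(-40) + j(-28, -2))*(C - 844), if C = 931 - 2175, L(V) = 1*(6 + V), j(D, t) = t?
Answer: 75168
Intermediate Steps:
L(V) = 6 + V
C = -1244
(L(-40) + j(-28, -2))*(C - 844) = ((6 - 40) - 2)*(-1244 - 844) = (-34 - 2)*(-2088) = -36*(-2088) = 75168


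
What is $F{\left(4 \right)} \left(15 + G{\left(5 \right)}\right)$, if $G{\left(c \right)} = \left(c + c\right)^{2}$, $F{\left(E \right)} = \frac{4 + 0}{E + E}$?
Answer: $\frac{115}{2} \approx 57.5$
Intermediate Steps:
$F{\left(E \right)} = \frac{2}{E}$ ($F{\left(E \right)} = \frac{4}{2 E} = 4 \frac{1}{2 E} = \frac{2}{E}$)
$G{\left(c \right)} = 4 c^{2}$ ($G{\left(c \right)} = \left(2 c\right)^{2} = 4 c^{2}$)
$F{\left(4 \right)} \left(15 + G{\left(5 \right)}\right) = \frac{2}{4} \left(15 + 4 \cdot 5^{2}\right) = 2 \cdot \frac{1}{4} \left(15 + 4 \cdot 25\right) = \frac{15 + 100}{2} = \frac{1}{2} \cdot 115 = \frac{115}{2}$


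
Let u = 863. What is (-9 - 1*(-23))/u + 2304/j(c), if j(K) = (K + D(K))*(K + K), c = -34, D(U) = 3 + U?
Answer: 512558/953615 ≈ 0.53749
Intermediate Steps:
j(K) = 2*K*(3 + 2*K) (j(K) = (K + (3 + K))*(K + K) = (3 + 2*K)*(2*K) = 2*K*(3 + 2*K))
(-9 - 1*(-23))/u + 2304/j(c) = (-9 - 1*(-23))/863 + 2304/((2*(-34)*(3 + 2*(-34)))) = (-9 + 23)*(1/863) + 2304/((2*(-34)*(3 - 68))) = 14*(1/863) + 2304/((2*(-34)*(-65))) = 14/863 + 2304/4420 = 14/863 + 2304*(1/4420) = 14/863 + 576/1105 = 512558/953615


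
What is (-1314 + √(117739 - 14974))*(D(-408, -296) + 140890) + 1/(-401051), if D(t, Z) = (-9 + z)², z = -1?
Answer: -74299053163861/401051 + 140990*√102765 ≈ -1.4006e+8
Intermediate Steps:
D(t, Z) = 100 (D(t, Z) = (-9 - 1)² = (-10)² = 100)
(-1314 + √(117739 - 14974))*(D(-408, -296) + 140890) + 1/(-401051) = (-1314 + √(117739 - 14974))*(100 + 140890) + 1/(-401051) = (-1314 + √102765)*140990 - 1/401051 = (-185260860 + 140990*√102765) - 1/401051 = -74299053163861/401051 + 140990*√102765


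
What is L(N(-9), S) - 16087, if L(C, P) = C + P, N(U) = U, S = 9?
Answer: -16087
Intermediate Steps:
L(N(-9), S) - 16087 = (-9 + 9) - 16087 = 0 - 16087 = -16087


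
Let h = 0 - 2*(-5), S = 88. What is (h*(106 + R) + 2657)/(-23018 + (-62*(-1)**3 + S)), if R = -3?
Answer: -3687/22868 ≈ -0.16123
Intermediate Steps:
h = 10 (h = 0 + 10 = 10)
(h*(106 + R) + 2657)/(-23018 + (-62*(-1)**3 + S)) = (10*(106 - 3) + 2657)/(-23018 + (-62*(-1)**3 + 88)) = (10*103 + 2657)/(-23018 + (-62*(-1) + 88)) = (1030 + 2657)/(-23018 + (62 + 88)) = 3687/(-23018 + 150) = 3687/(-22868) = 3687*(-1/22868) = -3687/22868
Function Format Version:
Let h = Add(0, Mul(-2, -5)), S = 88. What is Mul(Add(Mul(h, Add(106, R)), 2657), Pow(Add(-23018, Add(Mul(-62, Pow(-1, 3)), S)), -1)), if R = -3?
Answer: Rational(-3687, 22868) ≈ -0.16123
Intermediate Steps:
h = 10 (h = Add(0, 10) = 10)
Mul(Add(Mul(h, Add(106, R)), 2657), Pow(Add(-23018, Add(Mul(-62, Pow(-1, 3)), S)), -1)) = Mul(Add(Mul(10, Add(106, -3)), 2657), Pow(Add(-23018, Add(Mul(-62, Pow(-1, 3)), 88)), -1)) = Mul(Add(Mul(10, 103), 2657), Pow(Add(-23018, Add(Mul(-62, -1), 88)), -1)) = Mul(Add(1030, 2657), Pow(Add(-23018, Add(62, 88)), -1)) = Mul(3687, Pow(Add(-23018, 150), -1)) = Mul(3687, Pow(-22868, -1)) = Mul(3687, Rational(-1, 22868)) = Rational(-3687, 22868)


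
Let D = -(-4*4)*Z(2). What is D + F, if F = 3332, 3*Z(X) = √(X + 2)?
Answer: 10028/3 ≈ 3342.7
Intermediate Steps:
Z(X) = √(2 + X)/3 (Z(X) = √(X + 2)/3 = √(2 + X)/3)
D = 32/3 (D = -(-4*4)*√(2 + 2)/3 = -(-16)*√4/3 = -(-16)*(⅓)*2 = -(-16)*2/3 = -1*(-32/3) = 32/3 ≈ 10.667)
D + F = 32/3 + 3332 = 10028/3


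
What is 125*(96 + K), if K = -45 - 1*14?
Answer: 4625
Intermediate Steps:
K = -59 (K = -45 - 14 = -59)
125*(96 + K) = 125*(96 - 59) = 125*37 = 4625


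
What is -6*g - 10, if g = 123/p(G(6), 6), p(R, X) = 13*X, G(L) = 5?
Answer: -253/13 ≈ -19.462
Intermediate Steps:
g = 41/26 (g = 123/((13*6)) = 123/78 = 123*(1/78) = 41/26 ≈ 1.5769)
-6*g - 10 = -6*41/26 - 10 = -123/13 - 10 = -253/13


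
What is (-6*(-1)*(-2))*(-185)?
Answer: 2220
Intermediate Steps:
(-6*(-1)*(-2))*(-185) = (6*(-2))*(-185) = -12*(-185) = 2220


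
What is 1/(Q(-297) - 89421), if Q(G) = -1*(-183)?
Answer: -1/89238 ≈ -1.1206e-5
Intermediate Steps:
Q(G) = 183
1/(Q(-297) - 89421) = 1/(183 - 89421) = 1/(-89238) = -1/89238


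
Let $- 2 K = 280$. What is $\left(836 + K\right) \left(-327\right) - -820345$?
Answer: $592753$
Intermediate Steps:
$K = -140$ ($K = \left(- \frac{1}{2}\right) 280 = -140$)
$\left(836 + K\right) \left(-327\right) - -820345 = \left(836 - 140\right) \left(-327\right) - -820345 = 696 \left(-327\right) + 820345 = -227592 + 820345 = 592753$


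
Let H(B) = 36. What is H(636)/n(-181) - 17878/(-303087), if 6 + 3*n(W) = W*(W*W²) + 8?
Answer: 6396062802130/108432720633567 ≈ 0.058986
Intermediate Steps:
n(W) = ⅔ + W⁴/3 (n(W) = -2 + (W*(W*W²) + 8)/3 = -2 + (W*W³ + 8)/3 = -2 + (W⁴ + 8)/3 = -2 + (8 + W⁴)/3 = -2 + (8/3 + W⁴/3) = ⅔ + W⁴/3)
H(636)/n(-181) - 17878/(-303087) = 36/(⅔ + (⅓)*(-181)⁴) - 17878/(-303087) = 36/(⅔ + (⅓)*1073283121) - 17878*(-1/303087) = 36/(⅔ + 1073283121/3) + 17878/303087 = 36/357761041 + 17878/303087 = 6396062802130/108432720633567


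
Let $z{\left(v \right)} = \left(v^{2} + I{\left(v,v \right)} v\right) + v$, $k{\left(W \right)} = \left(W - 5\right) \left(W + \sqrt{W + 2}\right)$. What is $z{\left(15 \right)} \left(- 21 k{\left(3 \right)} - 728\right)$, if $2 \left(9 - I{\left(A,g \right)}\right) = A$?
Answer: $-158025 + 11025 \sqrt{5} \approx -1.3337 \cdot 10^{5}$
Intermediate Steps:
$I{\left(A,g \right)} = 9 - \frac{A}{2}$
$k{\left(W \right)} = \left(-5 + W\right) \left(W + \sqrt{2 + W}\right)$
$z{\left(v \right)} = v + v^{2} + v \left(9 - \frac{v}{2}\right)$ ($z{\left(v \right)} = \left(v^{2} + \left(9 - \frac{v}{2}\right) v\right) + v = \left(v^{2} + v \left(9 - \frac{v}{2}\right)\right) + v = v + v^{2} + v \left(9 - \frac{v}{2}\right)$)
$z{\left(15 \right)} \left(- 21 k{\left(3 \right)} - 728\right) = \frac{1}{2} \cdot 15 \left(20 + 15\right) \left(- 21 \left(3^{2} - 15 - 5 \sqrt{2 + 3} + 3 \sqrt{2 + 3}\right) - 728\right) = \frac{1}{2} \cdot 15 \cdot 35 \left(- 21 \left(9 - 15 - 5 \sqrt{5} + 3 \sqrt{5}\right) - 728\right) = \frac{525 \left(- 21 \left(-6 - 2 \sqrt{5}\right) - 728\right)}{2} = \frac{525 \left(\left(126 + 42 \sqrt{5}\right) - 728\right)}{2} = \frac{525 \left(-602 + 42 \sqrt{5}\right)}{2} = -158025 + 11025 \sqrt{5}$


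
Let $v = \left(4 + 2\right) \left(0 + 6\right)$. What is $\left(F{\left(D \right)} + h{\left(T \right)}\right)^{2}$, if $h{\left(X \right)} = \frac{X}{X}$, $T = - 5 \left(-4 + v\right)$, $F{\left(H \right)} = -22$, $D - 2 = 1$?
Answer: $441$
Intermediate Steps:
$D = 3$ ($D = 2 + 1 = 3$)
$v = 36$ ($v = 6 \cdot 6 = 36$)
$T = -160$ ($T = - 5 \left(-4 + 36\right) = \left(-5\right) 32 = -160$)
$h{\left(X \right)} = 1$
$\left(F{\left(D \right)} + h{\left(T \right)}\right)^{2} = \left(-22 + 1\right)^{2} = \left(-21\right)^{2} = 441$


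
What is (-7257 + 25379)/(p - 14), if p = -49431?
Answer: -18122/49445 ≈ -0.36651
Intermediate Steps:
(-7257 + 25379)/(p - 14) = (-7257 + 25379)/(-49431 - 14) = 18122/(-49445) = 18122*(-1/49445) = -18122/49445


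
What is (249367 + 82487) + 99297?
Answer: 431151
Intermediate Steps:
(249367 + 82487) + 99297 = 331854 + 99297 = 431151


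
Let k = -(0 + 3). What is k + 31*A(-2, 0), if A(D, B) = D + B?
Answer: -65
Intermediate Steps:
k = -3 (k = -1*3 = -3)
A(D, B) = B + D
k + 31*A(-2, 0) = -3 + 31*(0 - 2) = -3 + 31*(-2) = -3 - 62 = -65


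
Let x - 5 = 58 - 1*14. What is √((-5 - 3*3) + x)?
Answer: √35 ≈ 5.9161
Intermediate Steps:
x = 49 (x = 5 + (58 - 1*14) = 5 + (58 - 14) = 5 + 44 = 49)
√((-5 - 3*3) + x) = √((-5 - 3*3) + 49) = √((-5 - 9) + 49) = √(-14 + 49) = √35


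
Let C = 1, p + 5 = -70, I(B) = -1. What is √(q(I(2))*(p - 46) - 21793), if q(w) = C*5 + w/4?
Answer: I*√89471/2 ≈ 149.56*I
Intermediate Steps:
p = -75 (p = -5 - 70 = -75)
q(w) = 5 + w/4 (q(w) = 1*5 + w/4 = 5 + w*(¼) = 5 + w/4)
√(q(I(2))*(p - 46) - 21793) = √((5 + (¼)*(-1))*(-75 - 46) - 21793) = √((5 - ¼)*(-121) - 21793) = √((19/4)*(-121) - 21793) = √(-2299/4 - 21793) = √(-89471/4) = I*√89471/2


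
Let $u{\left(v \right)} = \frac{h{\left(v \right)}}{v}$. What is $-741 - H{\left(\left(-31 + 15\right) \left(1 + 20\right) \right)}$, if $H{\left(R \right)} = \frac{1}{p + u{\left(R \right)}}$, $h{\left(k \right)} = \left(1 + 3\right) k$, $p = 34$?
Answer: $- \frac{28159}{38} \approx -741.03$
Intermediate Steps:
$h{\left(k \right)} = 4 k$
$u{\left(v \right)} = 4$ ($u{\left(v \right)} = \frac{4 v}{v} = 4$)
$H{\left(R \right)} = \frac{1}{38}$ ($H{\left(R \right)} = \frac{1}{34 + 4} = \frac{1}{38}$)
$-741 - H{\left(\left(-31 + 15\right) \left(1 + 20\right) \right)} = -741 - \frac{1}{38} = - \frac{28159}{38}$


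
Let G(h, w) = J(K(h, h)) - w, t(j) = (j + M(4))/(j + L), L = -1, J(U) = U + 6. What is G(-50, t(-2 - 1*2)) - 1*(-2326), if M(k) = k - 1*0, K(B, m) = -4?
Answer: 2328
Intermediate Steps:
J(U) = 6 + U
M(k) = k (M(k) = k + 0 = k)
t(j) = (4 + j)/(-1 + j) (t(j) = (j + 4)/(j - 1) = (4 + j)/(-1 + j))
G(h, w) = 2 - w (G(h, w) = (6 - 4) - w = 2 - w)
G(-50, t(-2 - 1*2)) - 1*(-2326) = (2 - (4 + (-2 - 1*2))/(-1 + (-2 - 1*2))) - 1*(-2326) = (2 - (4 + (-2 - 2))/(-1 + (-2 - 2))) + 2326 = (2 - (4 - 4)/(-1 - 4)) + 2326 = (2 - 0/(-5)) + 2326 = (2 - (-1)*0/5) + 2326 = (2 - 1*0) + 2326 = (2 + 0) + 2326 = 2 + 2326 = 2328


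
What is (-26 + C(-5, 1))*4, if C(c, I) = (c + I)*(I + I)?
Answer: -136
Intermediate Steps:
C(c, I) = 2*I*(I + c) (C(c, I) = (I + c)*(2*I) = 2*I*(I + c))
(-26 + C(-5, 1))*4 = (-26 + 2*1*(1 - 5))*4 = (-26 + 2*1*(-4))*4 = (-26 - 8)*4 = -34*4 = -136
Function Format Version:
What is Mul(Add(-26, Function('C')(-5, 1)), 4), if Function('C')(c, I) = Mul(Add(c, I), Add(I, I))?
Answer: -136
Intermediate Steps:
Function('C')(c, I) = Mul(2, I, Add(I, c)) (Function('C')(c, I) = Mul(Add(I, c), Mul(2, I)) = Mul(2, I, Add(I, c)))
Mul(Add(-26, Function('C')(-5, 1)), 4) = Mul(Add(-26, Mul(2, 1, Add(1, -5))), 4) = Mul(Add(-26, Mul(2, 1, -4)), 4) = Mul(Add(-26, -8), 4) = Mul(-34, 4) = -136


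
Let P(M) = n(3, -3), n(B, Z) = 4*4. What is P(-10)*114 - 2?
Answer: 1822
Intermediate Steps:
n(B, Z) = 16
P(M) = 16
P(-10)*114 - 2 = 16*114 - 2 = 1824 - 2 = 1822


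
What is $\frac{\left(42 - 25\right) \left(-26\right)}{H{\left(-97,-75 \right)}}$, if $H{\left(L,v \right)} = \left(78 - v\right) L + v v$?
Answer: $\frac{221}{4608} \approx 0.04796$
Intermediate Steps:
$H{\left(L,v \right)} = v^{2} + L \left(78 - v\right)$ ($H{\left(L,v \right)} = L \left(78 - v\right) + v^{2} = v^{2} + L \left(78 - v\right)$)
$\frac{\left(42 - 25\right) \left(-26\right)}{H{\left(-97,-75 \right)}} = \frac{\left(42 - 25\right) \left(-26\right)}{\left(-75\right)^{2} + 78 \left(-97\right) - \left(-97\right) \left(-75\right)} = \frac{17 \left(-26\right)}{5625 - 7566 - 7275} = - \frac{442}{-9216} = \left(-442\right) \left(- \frac{1}{9216}\right) = \frac{221}{4608}$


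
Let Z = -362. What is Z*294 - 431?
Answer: -106859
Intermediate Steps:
Z*294 - 431 = -362*294 - 431 = -106428 - 431 = -106859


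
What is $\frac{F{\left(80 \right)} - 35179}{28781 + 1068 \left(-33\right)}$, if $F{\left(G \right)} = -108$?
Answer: $\frac{35287}{6463} \approx 5.4598$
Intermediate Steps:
$\frac{F{\left(80 \right)} - 35179}{28781 + 1068 \left(-33\right)} = \frac{-108 - 35179}{28781 + 1068 \left(-33\right)} = - \frac{35287}{28781 - 35244} = - \frac{35287}{-6463} = \left(-35287\right) \left(- \frac{1}{6463}\right) = \frac{35287}{6463}$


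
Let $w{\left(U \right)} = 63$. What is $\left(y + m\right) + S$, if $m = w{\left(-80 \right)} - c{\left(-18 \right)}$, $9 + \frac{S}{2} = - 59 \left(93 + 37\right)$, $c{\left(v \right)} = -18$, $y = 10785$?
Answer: $-4492$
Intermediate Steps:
$S = -15358$ ($S = -18 + 2 \left(- 59 \left(93 + 37\right)\right) = -18 + 2 \left(\left(-59\right) 130\right) = -18 + 2 \left(-7670\right) = -18 - 15340 = -15358$)
$m = 81$ ($m = 63 - -18 = 63 + 18 = 81$)
$\left(y + m\right) + S = \left(10785 + 81\right) - 15358 = 10866 - 15358 = -4492$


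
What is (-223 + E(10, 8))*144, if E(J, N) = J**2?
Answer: -17712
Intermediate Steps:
(-223 + E(10, 8))*144 = (-223 + 10**2)*144 = (-223 + 100)*144 = -123*144 = -17712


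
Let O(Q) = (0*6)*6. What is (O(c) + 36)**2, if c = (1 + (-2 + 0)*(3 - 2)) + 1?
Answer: 1296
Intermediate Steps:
c = 0 (c = (1 - 2*1) + 1 = (1 - 2) + 1 = -1 + 1 = 0)
O(Q) = 0 (O(Q) = 0*6 = 0)
(O(c) + 36)**2 = (0 + 36)**2 = 36**2 = 1296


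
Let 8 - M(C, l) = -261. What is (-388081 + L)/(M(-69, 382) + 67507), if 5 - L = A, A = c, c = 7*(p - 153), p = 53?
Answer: -24211/4236 ≈ -5.7155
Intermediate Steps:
c = -700 (c = 7*(53 - 153) = 7*(-100) = -700)
A = -700
L = 705 (L = 5 - 1*(-700) = 5 + 700 = 705)
M(C, l) = 269 (M(C, l) = 8 - 1*(-261) = 8 + 261 = 269)
(-388081 + L)/(M(-69, 382) + 67507) = (-388081 + 705)/(269 + 67507) = -387376/67776 = -387376*1/67776 = -24211/4236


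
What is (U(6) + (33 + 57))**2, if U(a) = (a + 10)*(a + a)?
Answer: 79524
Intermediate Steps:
U(a) = 2*a*(10 + a) (U(a) = (10 + a)*(2*a) = 2*a*(10 + a))
(U(6) + (33 + 57))**2 = (2*6*(10 + 6) + (33 + 57))**2 = (2*6*16 + 90)**2 = (192 + 90)**2 = 282**2 = 79524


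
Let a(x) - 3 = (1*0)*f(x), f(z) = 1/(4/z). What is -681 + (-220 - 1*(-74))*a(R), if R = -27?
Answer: -1119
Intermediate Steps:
f(z) = z/4
a(x) = 3 (a(x) = 3 + (1*0)*(x/4) = 3 + 0*(x/4) = 3 + 0 = 3)
-681 + (-220 - 1*(-74))*a(R) = -681 + (-220 - 1*(-74))*3 = -681 + (-220 + 74)*3 = -681 - 146*3 = -681 - 438 = -1119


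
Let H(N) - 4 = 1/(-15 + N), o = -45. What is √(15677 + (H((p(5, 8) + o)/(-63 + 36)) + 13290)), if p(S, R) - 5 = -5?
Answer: √11588370/20 ≈ 170.21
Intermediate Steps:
p(S, R) = 0 (p(S, R) = 5 - 5 = 0)
H(N) = 4 + 1/(-15 + N)
√(15677 + (H((p(5, 8) + o)/(-63 + 36)) + 13290)) = √(15677 + ((-59 + 4*((0 - 45)/(-63 + 36)))/(-15 + (0 - 45)/(-63 + 36)) + 13290)) = √(15677 + ((-59 + 4*(-45/(-27)))/(-15 - 45/(-27)) + 13290)) = √(15677 + ((-59 + 4*(-45*(-1/27)))/(-15 - 45*(-1/27)) + 13290)) = √(15677 + ((-59 + 4*(5/3))/(-15 + 5/3) + 13290)) = √(15677 + ((-59 + 20/3)/(-40/3) + 13290)) = √(15677 + (-3/40*(-157/3) + 13290)) = √(15677 + (157/40 + 13290)) = √(15677 + 531757/40) = √(1158837/40) = √11588370/20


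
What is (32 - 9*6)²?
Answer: 484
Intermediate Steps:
(32 - 9*6)² = (32 - 54)² = (-22)² = 484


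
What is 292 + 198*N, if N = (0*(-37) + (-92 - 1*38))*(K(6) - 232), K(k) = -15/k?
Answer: 6036322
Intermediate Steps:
N = 30485 (N = (0*(-37) + (-92 - 1*38))*(-15/6 - 232) = (0 + (-92 - 38))*(-15*1/6 - 232) = (0 - 130)*(-5/2 - 232) = -130*(-469/2) = 30485)
292 + 198*N = 292 + 198*30485 = 292 + 6036030 = 6036322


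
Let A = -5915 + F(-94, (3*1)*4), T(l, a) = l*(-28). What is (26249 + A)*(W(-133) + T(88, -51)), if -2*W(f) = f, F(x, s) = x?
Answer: -48525400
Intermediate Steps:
T(l, a) = -28*l
W(f) = -f/2
A = -6009 (A = -5915 - 94 = -6009)
(26249 + A)*(W(-133) + T(88, -51)) = (26249 - 6009)*(-½*(-133) - 28*88) = 20240*(133/2 - 2464) = 20240*(-4795/2) = -48525400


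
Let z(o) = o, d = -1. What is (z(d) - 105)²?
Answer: 11236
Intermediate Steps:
(z(d) - 105)² = (-1 - 105)² = (-106)² = 11236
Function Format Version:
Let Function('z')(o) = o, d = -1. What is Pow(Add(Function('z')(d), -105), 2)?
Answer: 11236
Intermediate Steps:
Pow(Add(Function('z')(d), -105), 2) = Pow(Add(-1, -105), 2) = Pow(-106, 2) = 11236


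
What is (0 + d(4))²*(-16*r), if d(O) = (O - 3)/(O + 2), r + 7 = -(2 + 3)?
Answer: 16/3 ≈ 5.3333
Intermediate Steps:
r = -12 (r = -7 - (2 + 3) = -7 - 1*5 = -7 - 5 = -12)
d(O) = (-3 + O)/(2 + O)
(0 + d(4))²*(-16*r) = (0 + (-3 + 4)/(2 + 4))²*(-16*(-12)) = (0 + 1/6)²*192 = (0 + (⅙)*1)²*192 = (0 + ⅙)²*192 = (⅙)²*192 = (1/36)*192 = 16/3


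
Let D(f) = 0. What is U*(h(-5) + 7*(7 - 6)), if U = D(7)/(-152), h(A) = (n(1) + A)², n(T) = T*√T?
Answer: 0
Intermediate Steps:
n(T) = T^(3/2)
h(A) = (1 + A)² (h(A) = (1^(3/2) + A)² = (1 + A)²)
U = 0 (U = 0/(-152) = 0*(-1/152) = 0)
U*(h(-5) + 7*(7 - 6)) = 0*((1 - 5)² + 7*(7 - 6)) = 0*((-4)² + 7*1) = 0*(16 + 7) = 0*23 = 0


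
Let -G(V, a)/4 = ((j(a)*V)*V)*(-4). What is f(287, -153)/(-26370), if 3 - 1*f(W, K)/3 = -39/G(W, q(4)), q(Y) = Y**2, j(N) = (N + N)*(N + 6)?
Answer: -927804429/2718466938880 ≈ -0.00034130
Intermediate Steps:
j(N) = 2*N*(6 + N) (j(N) = (2*N)*(6 + N) = 2*N*(6 + N))
G(V, a) = 32*a*V**2*(6 + a) (G(V, a) = -4*((2*a*(6 + a))*V)*V*(-4) = -4*(2*V*a*(6 + a))*V*(-4) = -4*2*a*V**2*(6 + a)*(-4) = -(-32)*a*V**2*(6 + a) = 32*a*V**2*(6 + a))
f(W, K) = 9 + 117/(11264*W**2) (f(W, K) = 9 - (-117)/(32*4**2*W**2*(6 + 4**2)) = 9 - (-117)/(32*16*W**2*(6 + 16)) = 9 - (-117)/(32*16*W**2*22) = 9 - (-117)/(11264*W**2) = 9 + 117/(11264*W**2))
f(287, -153)/(-26370) = (9 + (117/11264)/287**2)/(-26370) = (9 + (117/11264)*(1/82369))*(-1/26370) = (9 + 117/927804416)*(-1/26370) = (8350239861/927804416)*(-1/26370) = -927804429/2718466938880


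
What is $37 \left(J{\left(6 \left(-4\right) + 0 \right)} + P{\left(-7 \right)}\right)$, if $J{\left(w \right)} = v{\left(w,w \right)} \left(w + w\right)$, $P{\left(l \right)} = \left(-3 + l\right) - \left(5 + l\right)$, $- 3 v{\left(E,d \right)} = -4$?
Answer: $-2664$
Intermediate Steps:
$v{\left(E,d \right)} = \frac{4}{3}$ ($v{\left(E,d \right)} = \left(- \frac{1}{3}\right) \left(-4\right) = \frac{4}{3}$)
$P{\left(l \right)} = -8$
$J{\left(w \right)} = \frac{8 w}{3}$ ($J{\left(w \right)} = \frac{4 \left(w + w\right)}{3} = \frac{4 \cdot 2 w}{3} = \frac{8 w}{3}$)
$37 \left(J{\left(6 \left(-4\right) + 0 \right)} + P{\left(-7 \right)}\right) = 37 \left(\frac{8 \left(6 \left(-4\right) + 0\right)}{3} - 8\right) = 37 \left(\frac{8 \left(-24 + 0\right)}{3} - 8\right) = 37 \left(\frac{8}{3} \left(-24\right) - 8\right) = 37 \left(-64 - 8\right) = 37 \left(-72\right) = -2664$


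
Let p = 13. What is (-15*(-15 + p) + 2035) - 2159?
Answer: -94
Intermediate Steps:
(-15*(-15 + p) + 2035) - 2159 = (-15*(-15 + 13) + 2035) - 2159 = (-15*(-2) + 2035) - 2159 = (30 + 2035) - 2159 = 2065 - 2159 = -94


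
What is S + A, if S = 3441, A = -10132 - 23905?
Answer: -30596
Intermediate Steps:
A = -34037
S + A = 3441 - 34037 = -30596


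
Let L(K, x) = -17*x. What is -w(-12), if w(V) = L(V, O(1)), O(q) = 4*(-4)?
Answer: -272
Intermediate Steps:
O(q) = -16
w(V) = 272 (w(V) = -17*(-16) = 272)
-w(-12) = -1*272 = -272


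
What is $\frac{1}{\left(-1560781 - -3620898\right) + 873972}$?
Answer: $\frac{1}{2934089} \approx 3.4082 \cdot 10^{-7}$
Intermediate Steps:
$\frac{1}{\left(-1560781 - -3620898\right) + 873972} = \frac{1}{\left(-1560781 + 3620898\right) + 873972} = \frac{1}{2060117 + 873972} = \frac{1}{2934089}$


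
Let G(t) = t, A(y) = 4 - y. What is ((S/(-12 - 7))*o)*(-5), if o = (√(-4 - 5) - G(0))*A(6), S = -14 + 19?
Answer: -150*I/19 ≈ -7.8947*I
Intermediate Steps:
S = 5
o = -6*I (o = (√(-4 - 5) - 1*0)*(4 - 1*6) = (√(-9) + 0)*(4 - 6) = (3*I + 0)*(-2) = (3*I)*(-2) = -6*I ≈ -6.0*I)
((S/(-12 - 7))*o)*(-5) = ((5/(-12 - 7))*(-6*I))*(-5) = ((5/(-19))*(-6*I))*(-5) = ((5*(-1/19))*(-6*I))*(-5) = -(-30)*I/19*(-5) = (30*I/19)*(-5) = -150*I/19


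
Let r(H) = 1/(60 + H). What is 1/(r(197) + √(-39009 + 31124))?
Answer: 257/520796366 - 66049*I*√7885/520796366 ≈ 4.9348e-7 - 0.011262*I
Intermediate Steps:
1/(r(197) + √(-39009 + 31124)) = 1/(1/(60 + 197) + √(-39009 + 31124)) = 1/(1/257 + √(-7885)) = 1/(1/257 + I*√7885)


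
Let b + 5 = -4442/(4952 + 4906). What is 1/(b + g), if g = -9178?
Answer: -4929/45265228 ≈ -0.00010889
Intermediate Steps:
b = -26866/4929 (b = -5 - 4442/(4952 + 4906) = -5 - 4442/9858 = -5 - 4442*1/9858 = -5 - 2221/4929 = -26866/4929 ≈ -5.4506)
1/(b + g) = 1/(-26866/4929 - 9178) = 1/(-45265228/4929) = -4929/45265228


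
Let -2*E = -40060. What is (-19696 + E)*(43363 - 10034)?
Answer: 11131886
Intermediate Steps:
E = 20030 (E = -½*(-40060) = 20030)
(-19696 + E)*(43363 - 10034) = (-19696 + 20030)*(43363 - 10034) = 334*33329 = 11131886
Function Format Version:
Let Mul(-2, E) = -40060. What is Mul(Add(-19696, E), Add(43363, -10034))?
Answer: 11131886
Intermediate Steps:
E = 20030 (E = Mul(Rational(-1, 2), -40060) = 20030)
Mul(Add(-19696, E), Add(43363, -10034)) = Mul(Add(-19696, 20030), Add(43363, -10034)) = Mul(334, 33329) = 11131886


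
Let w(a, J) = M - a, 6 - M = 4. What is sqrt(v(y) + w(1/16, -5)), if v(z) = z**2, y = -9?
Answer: sqrt(1327)/4 ≈ 9.1070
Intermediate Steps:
M = 2 (M = 6 - 1*4 = 6 - 4 = 2)
w(a, J) = 2 - a
sqrt(v(y) + w(1/16, -5)) = sqrt((-9)**2 + (2 - 1/16)) = sqrt(81 + (2 - 1*1/16)) = sqrt(81 + (2 - 1/16)) = sqrt(81 + 31/16) = sqrt(1327/16) = sqrt(1327)/4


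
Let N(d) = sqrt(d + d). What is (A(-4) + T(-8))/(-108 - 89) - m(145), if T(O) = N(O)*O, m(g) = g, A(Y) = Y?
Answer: -28561/197 + 32*I/197 ≈ -144.98 + 0.16244*I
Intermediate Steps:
N(d) = sqrt(2)*sqrt(d) (N(d) = sqrt(2*d) = sqrt(2)*sqrt(d))
T(O) = sqrt(2)*O**(3/2) (T(O) = (sqrt(2)*sqrt(O))*O = sqrt(2)*O**(3/2))
(A(-4) + T(-8))/(-108 - 89) - m(145) = (-4 + sqrt(2)*(-8)**(3/2))/(-108 - 89) - 1*145 = (-4 + sqrt(2)*(-16*I*sqrt(2)))/(-197) - 145 = (-4 - 32*I)*(-1/197) - 145 = (4/197 + 32*I/197) - 145 = -28561/197 + 32*I/197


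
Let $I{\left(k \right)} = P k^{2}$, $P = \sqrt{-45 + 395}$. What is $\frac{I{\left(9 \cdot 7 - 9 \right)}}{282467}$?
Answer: $\frac{14580 \sqrt{14}}{282467} \approx 0.19313$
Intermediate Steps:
$P = 5 \sqrt{14}$ ($P = \sqrt{350} = 5 \sqrt{14} \approx 18.708$)
$I{\left(k \right)} = 5 \sqrt{14} k^{2}$
$\frac{I{\left(9 \cdot 7 - 9 \right)}}{282467} = \frac{5 \sqrt{14} \left(9 \cdot 7 - 9\right)^{2}}{282467} = 5 \sqrt{14} \left(63 - 9\right)^{2} \cdot \frac{1}{282467} = 5 \sqrt{14} \cdot 54^{2} \cdot \frac{1}{282467} = 5 \sqrt{14} \cdot 2916 \cdot \frac{1}{282467} = 14580 \sqrt{14} \cdot \frac{1}{282467} = \frac{14580 \sqrt{14}}{282467}$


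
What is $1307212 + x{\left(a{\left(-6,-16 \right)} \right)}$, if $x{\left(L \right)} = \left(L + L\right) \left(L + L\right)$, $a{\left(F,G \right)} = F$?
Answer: $1307356$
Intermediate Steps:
$x{\left(L \right)} = 4 L^{2}$ ($x{\left(L \right)} = 2 L 2 L = 4 L^{2}$)
$1307212 + x{\left(a{\left(-6,-16 \right)} \right)} = 1307212 + 4 \left(-6\right)^{2} = 1307212 + 4 \cdot 36 = 1307212 + 144 = 1307356$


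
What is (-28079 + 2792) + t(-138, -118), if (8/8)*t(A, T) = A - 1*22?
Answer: -25447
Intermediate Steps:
t(A, T) = -22 + A (t(A, T) = A - 1*22 = A - 22 = -22 + A)
(-28079 + 2792) + t(-138, -118) = (-28079 + 2792) + (-22 - 138) = -25287 - 160 = -25447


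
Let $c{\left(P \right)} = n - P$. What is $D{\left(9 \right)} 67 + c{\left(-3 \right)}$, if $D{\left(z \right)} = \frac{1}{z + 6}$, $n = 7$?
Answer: $\frac{217}{15} \approx 14.467$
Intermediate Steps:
$c{\left(P \right)} = 7 - P$
$D{\left(z \right)} = \frac{1}{6 + z}$
$D{\left(9 \right)} 67 + c{\left(-3 \right)} = \frac{1}{6 + 9} \cdot 67 + \left(7 - -3\right) = \frac{1}{15} \cdot 67 + \left(7 + 3\right) = \frac{1}{15} \cdot 67 + 10 = \frac{67}{15} + 10 = \frac{217}{15}$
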